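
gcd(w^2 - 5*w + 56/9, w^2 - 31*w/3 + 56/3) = w - 7/3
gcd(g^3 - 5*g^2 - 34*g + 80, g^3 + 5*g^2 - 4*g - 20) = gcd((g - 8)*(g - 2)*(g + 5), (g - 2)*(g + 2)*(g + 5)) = g^2 + 3*g - 10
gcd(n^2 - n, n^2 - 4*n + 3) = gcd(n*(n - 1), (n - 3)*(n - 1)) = n - 1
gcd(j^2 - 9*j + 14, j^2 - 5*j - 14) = j - 7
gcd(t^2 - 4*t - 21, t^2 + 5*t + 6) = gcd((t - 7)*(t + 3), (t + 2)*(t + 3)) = t + 3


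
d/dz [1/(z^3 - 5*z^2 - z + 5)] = (-3*z^2 + 10*z + 1)/(z^3 - 5*z^2 - z + 5)^2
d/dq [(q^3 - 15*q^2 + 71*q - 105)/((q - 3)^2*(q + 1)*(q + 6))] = (-q^4 + 24*q^3 - 72*q^2 - 316*q + 741)/(q^6 + 8*q^5 - 14*q^4 - 156*q^3 + 81*q^2 + 540*q + 324)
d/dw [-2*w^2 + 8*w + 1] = 8 - 4*w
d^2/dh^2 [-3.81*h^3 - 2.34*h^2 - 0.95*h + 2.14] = -22.86*h - 4.68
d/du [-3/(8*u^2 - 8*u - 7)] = 24*(2*u - 1)/(-8*u^2 + 8*u + 7)^2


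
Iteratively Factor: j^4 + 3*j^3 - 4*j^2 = (j)*(j^3 + 3*j^2 - 4*j) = j*(j - 1)*(j^2 + 4*j) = j*(j - 1)*(j + 4)*(j)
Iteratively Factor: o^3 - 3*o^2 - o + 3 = (o - 1)*(o^2 - 2*o - 3) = (o - 1)*(o + 1)*(o - 3)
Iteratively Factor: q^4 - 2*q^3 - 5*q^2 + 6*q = (q - 3)*(q^3 + q^2 - 2*q) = q*(q - 3)*(q^2 + q - 2) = q*(q - 3)*(q + 2)*(q - 1)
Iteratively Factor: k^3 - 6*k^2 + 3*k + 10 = (k - 5)*(k^2 - k - 2) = (k - 5)*(k - 2)*(k + 1)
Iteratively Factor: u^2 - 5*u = (u - 5)*(u)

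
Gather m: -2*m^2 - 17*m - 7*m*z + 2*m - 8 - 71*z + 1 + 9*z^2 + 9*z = -2*m^2 + m*(-7*z - 15) + 9*z^2 - 62*z - 7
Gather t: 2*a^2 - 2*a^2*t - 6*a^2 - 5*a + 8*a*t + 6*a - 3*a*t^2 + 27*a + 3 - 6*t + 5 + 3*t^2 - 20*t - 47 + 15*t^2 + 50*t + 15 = -4*a^2 + 28*a + t^2*(18 - 3*a) + t*(-2*a^2 + 8*a + 24) - 24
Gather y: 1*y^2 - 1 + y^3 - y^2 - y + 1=y^3 - y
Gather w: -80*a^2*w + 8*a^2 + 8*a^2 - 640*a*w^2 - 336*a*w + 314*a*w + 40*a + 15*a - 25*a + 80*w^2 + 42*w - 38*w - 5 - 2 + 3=16*a^2 + 30*a + w^2*(80 - 640*a) + w*(-80*a^2 - 22*a + 4) - 4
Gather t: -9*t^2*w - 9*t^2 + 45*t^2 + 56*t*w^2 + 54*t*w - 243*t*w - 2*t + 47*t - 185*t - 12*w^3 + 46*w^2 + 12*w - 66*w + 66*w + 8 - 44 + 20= t^2*(36 - 9*w) + t*(56*w^2 - 189*w - 140) - 12*w^3 + 46*w^2 + 12*w - 16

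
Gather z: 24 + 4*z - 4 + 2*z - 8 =6*z + 12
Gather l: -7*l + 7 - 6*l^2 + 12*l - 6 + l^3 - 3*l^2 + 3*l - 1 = l^3 - 9*l^2 + 8*l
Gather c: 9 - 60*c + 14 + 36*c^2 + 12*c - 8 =36*c^2 - 48*c + 15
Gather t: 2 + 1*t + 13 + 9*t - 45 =10*t - 30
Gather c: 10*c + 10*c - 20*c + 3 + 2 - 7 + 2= 0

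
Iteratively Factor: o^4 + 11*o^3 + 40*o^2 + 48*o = (o)*(o^3 + 11*o^2 + 40*o + 48) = o*(o + 4)*(o^2 + 7*o + 12) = o*(o + 3)*(o + 4)*(o + 4)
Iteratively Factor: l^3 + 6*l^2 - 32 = (l + 4)*(l^2 + 2*l - 8) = (l - 2)*(l + 4)*(l + 4)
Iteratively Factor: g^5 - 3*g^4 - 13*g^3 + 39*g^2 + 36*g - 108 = (g + 2)*(g^4 - 5*g^3 - 3*g^2 + 45*g - 54) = (g - 2)*(g + 2)*(g^3 - 3*g^2 - 9*g + 27) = (g - 2)*(g + 2)*(g + 3)*(g^2 - 6*g + 9) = (g - 3)*(g - 2)*(g + 2)*(g + 3)*(g - 3)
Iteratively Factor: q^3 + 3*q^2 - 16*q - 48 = (q + 3)*(q^2 - 16) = (q + 3)*(q + 4)*(q - 4)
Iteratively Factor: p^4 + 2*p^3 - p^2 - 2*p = (p + 2)*(p^3 - p) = (p - 1)*(p + 2)*(p^2 + p) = (p - 1)*(p + 1)*(p + 2)*(p)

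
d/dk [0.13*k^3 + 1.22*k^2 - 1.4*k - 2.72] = 0.39*k^2 + 2.44*k - 1.4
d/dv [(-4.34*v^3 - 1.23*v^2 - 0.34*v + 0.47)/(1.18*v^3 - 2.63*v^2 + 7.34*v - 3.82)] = (1.77635683940025e-15*v^5 + 12.8656*v^4 - 62.9088*v^3 + 38.1502*v^2 + 11.8694*v - 2.151)/(1.3924*v^6 - 6.2068*v^5 + 24.2393*v^4 - 47.6236*v^3 + 73.9688*v^2 - 56.0776*v + 14.5924)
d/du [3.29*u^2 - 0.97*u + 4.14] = 6.58*u - 0.97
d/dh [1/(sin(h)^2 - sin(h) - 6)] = (1 - 2*sin(h))*cos(h)/(sin(h) + cos(h)^2 + 5)^2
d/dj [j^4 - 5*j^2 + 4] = 4*j^3 - 10*j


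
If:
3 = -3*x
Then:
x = -1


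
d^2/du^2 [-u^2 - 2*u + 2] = -2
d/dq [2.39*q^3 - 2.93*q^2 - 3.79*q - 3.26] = 7.17*q^2 - 5.86*q - 3.79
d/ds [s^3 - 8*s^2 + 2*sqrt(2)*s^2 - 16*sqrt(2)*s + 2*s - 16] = 3*s^2 - 16*s + 4*sqrt(2)*s - 16*sqrt(2) + 2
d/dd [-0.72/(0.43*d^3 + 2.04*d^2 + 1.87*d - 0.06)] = (0.9288*d^2 + 2.9376*d + 1.3464)/(0.43*d^3 + 2.04*d^2 + 1.87*d - 0.06)^2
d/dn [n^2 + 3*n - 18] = 2*n + 3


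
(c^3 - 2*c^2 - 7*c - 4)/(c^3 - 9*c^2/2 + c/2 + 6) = 2*(c + 1)/(2*c - 3)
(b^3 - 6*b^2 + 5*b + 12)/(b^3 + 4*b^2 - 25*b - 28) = (b - 3)/(b + 7)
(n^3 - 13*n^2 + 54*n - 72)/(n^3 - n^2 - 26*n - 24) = (n^2 - 7*n + 12)/(n^2 + 5*n + 4)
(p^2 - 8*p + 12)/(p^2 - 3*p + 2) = (p - 6)/(p - 1)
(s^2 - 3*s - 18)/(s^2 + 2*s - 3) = (s - 6)/(s - 1)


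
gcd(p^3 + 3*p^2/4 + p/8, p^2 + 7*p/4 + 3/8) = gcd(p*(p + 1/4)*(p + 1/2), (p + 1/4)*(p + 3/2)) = p + 1/4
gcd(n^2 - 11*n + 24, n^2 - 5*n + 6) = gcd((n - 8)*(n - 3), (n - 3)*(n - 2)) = n - 3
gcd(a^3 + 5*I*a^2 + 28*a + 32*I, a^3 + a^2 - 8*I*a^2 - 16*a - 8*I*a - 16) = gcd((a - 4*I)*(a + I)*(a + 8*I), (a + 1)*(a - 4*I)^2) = a - 4*I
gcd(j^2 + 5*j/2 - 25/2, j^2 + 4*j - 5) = j + 5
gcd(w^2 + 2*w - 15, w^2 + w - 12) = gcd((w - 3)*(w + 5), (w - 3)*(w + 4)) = w - 3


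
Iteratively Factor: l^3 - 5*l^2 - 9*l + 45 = (l - 5)*(l^2 - 9) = (l - 5)*(l - 3)*(l + 3)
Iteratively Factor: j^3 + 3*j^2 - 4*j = (j)*(j^2 + 3*j - 4) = j*(j - 1)*(j + 4)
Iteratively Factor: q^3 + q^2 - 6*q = (q)*(q^2 + q - 6) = q*(q + 3)*(q - 2)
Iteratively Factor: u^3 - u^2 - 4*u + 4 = (u - 2)*(u^2 + u - 2) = (u - 2)*(u + 2)*(u - 1)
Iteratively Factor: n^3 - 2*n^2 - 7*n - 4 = (n + 1)*(n^2 - 3*n - 4) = (n - 4)*(n + 1)*(n + 1)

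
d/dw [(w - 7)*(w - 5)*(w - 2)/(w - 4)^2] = (w^3 - 12*w^2 + 53*w - 96)/(w^3 - 12*w^2 + 48*w - 64)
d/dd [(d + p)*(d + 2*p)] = 2*d + 3*p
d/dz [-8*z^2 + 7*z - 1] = 7 - 16*z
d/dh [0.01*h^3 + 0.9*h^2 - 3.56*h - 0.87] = 0.03*h^2 + 1.8*h - 3.56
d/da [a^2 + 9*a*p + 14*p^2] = 2*a + 9*p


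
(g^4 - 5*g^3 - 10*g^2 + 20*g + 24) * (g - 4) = g^5 - 9*g^4 + 10*g^3 + 60*g^2 - 56*g - 96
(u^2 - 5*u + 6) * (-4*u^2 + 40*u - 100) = -4*u^4 + 60*u^3 - 324*u^2 + 740*u - 600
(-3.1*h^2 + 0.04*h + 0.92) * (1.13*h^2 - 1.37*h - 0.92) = -3.503*h^4 + 4.2922*h^3 + 3.8368*h^2 - 1.2972*h - 0.8464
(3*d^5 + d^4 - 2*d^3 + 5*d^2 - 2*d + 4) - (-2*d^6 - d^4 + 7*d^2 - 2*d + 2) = 2*d^6 + 3*d^5 + 2*d^4 - 2*d^3 - 2*d^2 + 2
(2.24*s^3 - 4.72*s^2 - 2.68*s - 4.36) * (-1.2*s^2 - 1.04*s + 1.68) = -2.688*s^5 + 3.3344*s^4 + 11.888*s^3 + 0.0896000000000017*s^2 + 0.0320000000000009*s - 7.3248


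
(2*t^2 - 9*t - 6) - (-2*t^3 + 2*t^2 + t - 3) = 2*t^3 - 10*t - 3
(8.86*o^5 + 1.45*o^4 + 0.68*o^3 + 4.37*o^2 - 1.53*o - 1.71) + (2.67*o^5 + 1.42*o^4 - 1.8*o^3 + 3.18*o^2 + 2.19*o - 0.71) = 11.53*o^5 + 2.87*o^4 - 1.12*o^3 + 7.55*o^2 + 0.66*o - 2.42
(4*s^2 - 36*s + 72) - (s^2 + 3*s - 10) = 3*s^2 - 39*s + 82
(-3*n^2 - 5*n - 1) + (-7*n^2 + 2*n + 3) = -10*n^2 - 3*n + 2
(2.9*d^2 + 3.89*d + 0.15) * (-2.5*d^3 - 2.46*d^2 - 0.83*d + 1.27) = -7.25*d^5 - 16.859*d^4 - 12.3514*d^3 + 0.0853000000000002*d^2 + 4.8158*d + 0.1905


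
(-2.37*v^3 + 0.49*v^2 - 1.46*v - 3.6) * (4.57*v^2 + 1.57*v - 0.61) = -10.8309*v^5 - 1.4816*v^4 - 4.4572*v^3 - 19.0431*v^2 - 4.7614*v + 2.196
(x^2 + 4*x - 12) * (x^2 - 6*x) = x^4 - 2*x^3 - 36*x^2 + 72*x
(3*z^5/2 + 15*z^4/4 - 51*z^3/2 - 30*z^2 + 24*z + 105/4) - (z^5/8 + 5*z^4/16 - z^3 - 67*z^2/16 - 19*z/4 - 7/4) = 11*z^5/8 + 55*z^4/16 - 49*z^3/2 - 413*z^2/16 + 115*z/4 + 28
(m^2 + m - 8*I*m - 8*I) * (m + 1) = m^3 + 2*m^2 - 8*I*m^2 + m - 16*I*m - 8*I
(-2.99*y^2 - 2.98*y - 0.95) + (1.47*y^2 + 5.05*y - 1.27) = -1.52*y^2 + 2.07*y - 2.22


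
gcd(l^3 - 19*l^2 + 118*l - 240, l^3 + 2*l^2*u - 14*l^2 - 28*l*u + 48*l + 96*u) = l^2 - 14*l + 48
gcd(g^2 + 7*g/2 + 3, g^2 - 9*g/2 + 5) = 1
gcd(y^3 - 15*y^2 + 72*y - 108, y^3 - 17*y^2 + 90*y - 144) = y^2 - 9*y + 18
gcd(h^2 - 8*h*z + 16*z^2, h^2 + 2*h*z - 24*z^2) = -h + 4*z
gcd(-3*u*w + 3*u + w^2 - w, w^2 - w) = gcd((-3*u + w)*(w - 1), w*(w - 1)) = w - 1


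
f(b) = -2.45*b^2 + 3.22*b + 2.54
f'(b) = 3.22 - 4.9*b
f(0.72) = 3.59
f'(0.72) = -0.31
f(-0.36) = 1.06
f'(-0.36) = 4.98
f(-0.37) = 1.01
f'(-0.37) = 5.03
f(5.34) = -50.13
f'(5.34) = -22.95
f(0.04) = 2.66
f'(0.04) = 3.02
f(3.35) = -14.17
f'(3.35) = -13.20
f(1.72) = 0.83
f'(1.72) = -5.21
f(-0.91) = -2.42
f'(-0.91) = 7.68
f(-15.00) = -597.01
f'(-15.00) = 76.72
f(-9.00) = -224.89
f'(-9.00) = 47.32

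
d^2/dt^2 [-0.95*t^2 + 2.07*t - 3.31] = -1.90000000000000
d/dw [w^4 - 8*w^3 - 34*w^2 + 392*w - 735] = 4*w^3 - 24*w^2 - 68*w + 392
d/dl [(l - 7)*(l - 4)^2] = 3*(l - 6)*(l - 4)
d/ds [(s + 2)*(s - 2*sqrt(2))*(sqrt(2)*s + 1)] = 3*sqrt(2)*s^2 - 6*s + 4*sqrt(2)*s - 6 - 2*sqrt(2)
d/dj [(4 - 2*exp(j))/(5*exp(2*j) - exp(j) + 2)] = 10*(exp(j) - 4)*exp(2*j)/(25*exp(4*j) - 10*exp(3*j) + 21*exp(2*j) - 4*exp(j) + 4)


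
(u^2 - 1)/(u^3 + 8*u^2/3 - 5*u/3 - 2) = 3*(u + 1)/(3*u^2 + 11*u + 6)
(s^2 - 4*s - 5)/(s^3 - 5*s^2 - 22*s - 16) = (s - 5)/(s^2 - 6*s - 16)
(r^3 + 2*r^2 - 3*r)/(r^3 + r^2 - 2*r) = (r + 3)/(r + 2)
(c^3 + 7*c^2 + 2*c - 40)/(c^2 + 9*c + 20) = c - 2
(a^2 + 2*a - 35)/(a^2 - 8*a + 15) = (a + 7)/(a - 3)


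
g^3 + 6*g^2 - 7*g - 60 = (g - 3)*(g + 4)*(g + 5)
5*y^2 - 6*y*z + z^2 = (-5*y + z)*(-y + z)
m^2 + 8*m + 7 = (m + 1)*(m + 7)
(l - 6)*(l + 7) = l^2 + l - 42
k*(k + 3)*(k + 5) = k^3 + 8*k^2 + 15*k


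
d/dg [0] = 0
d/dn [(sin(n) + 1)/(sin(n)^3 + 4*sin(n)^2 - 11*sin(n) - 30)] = -(2*sin(n)^3 + 7*sin(n)^2 + 8*sin(n) + 19)*cos(n)/(sin(n)^3 + 4*sin(n)^2 - 11*sin(n) - 30)^2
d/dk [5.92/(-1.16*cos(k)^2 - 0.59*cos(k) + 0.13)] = -(13.7344*cos(k) + 3.4928)*sin(k)/(1.16*cos(k)^2 + 0.59*cos(k) - 0.13)^2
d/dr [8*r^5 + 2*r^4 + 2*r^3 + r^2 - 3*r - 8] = 40*r^4 + 8*r^3 + 6*r^2 + 2*r - 3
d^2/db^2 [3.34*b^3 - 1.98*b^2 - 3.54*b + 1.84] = 20.04*b - 3.96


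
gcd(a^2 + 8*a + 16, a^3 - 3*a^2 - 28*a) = a + 4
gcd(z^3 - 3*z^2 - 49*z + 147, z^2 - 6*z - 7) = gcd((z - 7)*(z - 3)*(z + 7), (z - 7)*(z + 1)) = z - 7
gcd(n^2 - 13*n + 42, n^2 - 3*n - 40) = 1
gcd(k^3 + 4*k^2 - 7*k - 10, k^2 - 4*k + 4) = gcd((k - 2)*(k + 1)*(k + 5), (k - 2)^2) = k - 2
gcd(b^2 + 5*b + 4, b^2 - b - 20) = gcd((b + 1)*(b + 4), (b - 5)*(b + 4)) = b + 4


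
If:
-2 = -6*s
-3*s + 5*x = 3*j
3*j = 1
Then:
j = 1/3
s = 1/3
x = 2/5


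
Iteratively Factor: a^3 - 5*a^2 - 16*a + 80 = (a - 4)*(a^2 - a - 20) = (a - 4)*(a + 4)*(a - 5)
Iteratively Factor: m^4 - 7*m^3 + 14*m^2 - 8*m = (m - 2)*(m^3 - 5*m^2 + 4*m) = (m - 2)*(m - 1)*(m^2 - 4*m) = (m - 4)*(m - 2)*(m - 1)*(m)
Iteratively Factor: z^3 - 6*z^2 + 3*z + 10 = (z - 2)*(z^2 - 4*z - 5) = (z - 2)*(z + 1)*(z - 5)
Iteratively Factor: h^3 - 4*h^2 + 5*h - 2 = (h - 1)*(h^2 - 3*h + 2) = (h - 1)^2*(h - 2)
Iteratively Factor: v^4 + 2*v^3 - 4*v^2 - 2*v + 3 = (v - 1)*(v^3 + 3*v^2 - v - 3) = (v - 1)^2*(v^2 + 4*v + 3) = (v - 1)^2*(v + 3)*(v + 1)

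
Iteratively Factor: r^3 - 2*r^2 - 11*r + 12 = (r + 3)*(r^2 - 5*r + 4) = (r - 1)*(r + 3)*(r - 4)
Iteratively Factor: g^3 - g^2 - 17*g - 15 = (g + 3)*(g^2 - 4*g - 5) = (g - 5)*(g + 3)*(g + 1)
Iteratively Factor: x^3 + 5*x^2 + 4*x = (x + 1)*(x^2 + 4*x) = x*(x + 1)*(x + 4)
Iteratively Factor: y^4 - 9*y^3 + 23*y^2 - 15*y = (y)*(y^3 - 9*y^2 + 23*y - 15) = y*(y - 5)*(y^2 - 4*y + 3) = y*(y - 5)*(y - 1)*(y - 3)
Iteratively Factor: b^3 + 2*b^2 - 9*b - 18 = (b + 2)*(b^2 - 9) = (b - 3)*(b + 2)*(b + 3)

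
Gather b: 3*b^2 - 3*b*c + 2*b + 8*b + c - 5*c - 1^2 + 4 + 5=3*b^2 + b*(10 - 3*c) - 4*c + 8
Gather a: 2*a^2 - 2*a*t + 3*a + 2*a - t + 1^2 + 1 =2*a^2 + a*(5 - 2*t) - t + 2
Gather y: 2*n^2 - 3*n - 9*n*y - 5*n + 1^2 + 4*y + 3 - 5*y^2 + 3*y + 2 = 2*n^2 - 8*n - 5*y^2 + y*(7 - 9*n) + 6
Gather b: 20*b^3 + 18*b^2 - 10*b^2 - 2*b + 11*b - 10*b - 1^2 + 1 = 20*b^3 + 8*b^2 - b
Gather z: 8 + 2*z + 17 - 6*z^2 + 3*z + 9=-6*z^2 + 5*z + 34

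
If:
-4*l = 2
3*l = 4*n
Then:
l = -1/2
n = -3/8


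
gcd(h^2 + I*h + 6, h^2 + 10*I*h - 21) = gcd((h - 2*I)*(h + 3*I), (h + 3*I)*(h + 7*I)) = h + 3*I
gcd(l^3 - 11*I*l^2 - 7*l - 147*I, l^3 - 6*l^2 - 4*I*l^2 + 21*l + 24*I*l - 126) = l^2 - 4*I*l + 21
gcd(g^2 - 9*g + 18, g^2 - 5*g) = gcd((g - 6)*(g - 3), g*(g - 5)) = 1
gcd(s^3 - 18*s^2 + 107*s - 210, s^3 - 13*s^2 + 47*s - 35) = s^2 - 12*s + 35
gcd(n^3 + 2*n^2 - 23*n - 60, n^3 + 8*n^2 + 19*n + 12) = n^2 + 7*n + 12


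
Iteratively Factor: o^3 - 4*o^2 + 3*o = (o - 3)*(o^2 - o) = o*(o - 3)*(o - 1)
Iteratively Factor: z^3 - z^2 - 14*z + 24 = (z + 4)*(z^2 - 5*z + 6) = (z - 2)*(z + 4)*(z - 3)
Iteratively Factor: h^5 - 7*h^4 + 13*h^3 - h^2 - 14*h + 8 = (h - 1)*(h^4 - 6*h^3 + 7*h^2 + 6*h - 8) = (h - 2)*(h - 1)*(h^3 - 4*h^2 - h + 4) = (h - 2)*(h - 1)*(h + 1)*(h^2 - 5*h + 4) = (h - 4)*(h - 2)*(h - 1)*(h + 1)*(h - 1)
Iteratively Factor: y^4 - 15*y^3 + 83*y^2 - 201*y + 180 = (y - 4)*(y^3 - 11*y^2 + 39*y - 45) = (y - 4)*(y - 3)*(y^2 - 8*y + 15) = (y - 4)*(y - 3)^2*(y - 5)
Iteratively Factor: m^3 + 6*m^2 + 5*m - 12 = (m - 1)*(m^2 + 7*m + 12) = (m - 1)*(m + 4)*(m + 3)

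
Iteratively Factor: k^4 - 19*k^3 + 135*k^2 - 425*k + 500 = (k - 4)*(k^3 - 15*k^2 + 75*k - 125) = (k - 5)*(k - 4)*(k^2 - 10*k + 25) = (k - 5)^2*(k - 4)*(k - 5)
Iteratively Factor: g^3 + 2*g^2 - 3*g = (g - 1)*(g^2 + 3*g) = (g - 1)*(g + 3)*(g)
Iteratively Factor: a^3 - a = (a + 1)*(a^2 - a) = a*(a + 1)*(a - 1)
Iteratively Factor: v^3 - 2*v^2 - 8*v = (v + 2)*(v^2 - 4*v) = (v - 4)*(v + 2)*(v)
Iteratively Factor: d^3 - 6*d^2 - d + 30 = (d - 3)*(d^2 - 3*d - 10) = (d - 5)*(d - 3)*(d + 2)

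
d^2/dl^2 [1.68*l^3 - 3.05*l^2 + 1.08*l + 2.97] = 10.08*l - 6.1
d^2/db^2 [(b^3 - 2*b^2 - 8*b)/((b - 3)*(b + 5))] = 30*(b^3 - 12*b^2 + 21*b - 46)/(b^6 + 6*b^5 - 33*b^4 - 172*b^3 + 495*b^2 + 1350*b - 3375)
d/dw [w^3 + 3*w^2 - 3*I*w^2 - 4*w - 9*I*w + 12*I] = 3*w^2 + 6*w*(1 - I) - 4 - 9*I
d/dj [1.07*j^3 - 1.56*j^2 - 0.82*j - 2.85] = 3.21*j^2 - 3.12*j - 0.82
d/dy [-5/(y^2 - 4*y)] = 10*(y - 2)/(y^2*(y - 4)^2)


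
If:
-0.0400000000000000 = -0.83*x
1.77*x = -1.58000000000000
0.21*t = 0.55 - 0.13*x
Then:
No Solution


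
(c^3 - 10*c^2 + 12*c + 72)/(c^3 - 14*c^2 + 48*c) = (c^2 - 4*c - 12)/(c*(c - 8))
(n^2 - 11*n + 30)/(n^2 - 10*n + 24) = (n - 5)/(n - 4)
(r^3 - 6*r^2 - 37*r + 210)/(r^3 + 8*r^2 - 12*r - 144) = (r^2 - 12*r + 35)/(r^2 + 2*r - 24)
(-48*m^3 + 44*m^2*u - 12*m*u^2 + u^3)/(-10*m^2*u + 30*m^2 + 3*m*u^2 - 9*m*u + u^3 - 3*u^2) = (24*m^2 - 10*m*u + u^2)/(5*m*u - 15*m + u^2 - 3*u)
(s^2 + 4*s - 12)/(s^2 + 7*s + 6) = (s - 2)/(s + 1)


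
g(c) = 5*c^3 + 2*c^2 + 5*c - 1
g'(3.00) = 152.00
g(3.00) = 167.00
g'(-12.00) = 2117.00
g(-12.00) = -8413.00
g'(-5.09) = 373.26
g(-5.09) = -633.99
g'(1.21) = 31.80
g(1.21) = 16.84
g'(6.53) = 670.73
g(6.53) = 1509.16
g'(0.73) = 15.91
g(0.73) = 5.66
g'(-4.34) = 270.17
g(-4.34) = -393.76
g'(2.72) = 126.86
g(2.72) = 128.02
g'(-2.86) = 116.25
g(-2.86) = -115.91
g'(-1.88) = 50.50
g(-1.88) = -36.55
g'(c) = 15*c^2 + 4*c + 5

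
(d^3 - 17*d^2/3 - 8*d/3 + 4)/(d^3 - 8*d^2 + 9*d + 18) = (d - 2/3)/(d - 3)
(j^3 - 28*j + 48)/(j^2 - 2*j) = j + 2 - 24/j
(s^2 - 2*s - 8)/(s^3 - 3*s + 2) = (s - 4)/(s^2 - 2*s + 1)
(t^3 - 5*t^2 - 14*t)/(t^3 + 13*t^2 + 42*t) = (t^2 - 5*t - 14)/(t^2 + 13*t + 42)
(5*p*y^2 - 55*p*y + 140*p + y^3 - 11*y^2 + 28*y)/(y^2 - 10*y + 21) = (5*p*y - 20*p + y^2 - 4*y)/(y - 3)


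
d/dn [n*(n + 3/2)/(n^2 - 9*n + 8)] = (-21*n^2 + 32*n + 24)/(2*(n^4 - 18*n^3 + 97*n^2 - 144*n + 64))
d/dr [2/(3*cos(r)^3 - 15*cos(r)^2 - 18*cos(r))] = 2*(3*sin(r) - 6*sin(r)/cos(r)^2 - 10*tan(r))/(3*(sin(r)^2 + 5*cos(r) + 5)^2)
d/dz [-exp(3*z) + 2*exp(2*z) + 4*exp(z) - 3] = (-3*exp(2*z) + 4*exp(z) + 4)*exp(z)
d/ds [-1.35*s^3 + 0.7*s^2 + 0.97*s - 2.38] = -4.05*s^2 + 1.4*s + 0.97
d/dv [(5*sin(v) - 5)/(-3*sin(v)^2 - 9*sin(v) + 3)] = 5*(sin(v)^2 - 2*sin(v) - 2)*cos(v)/(3*(3*sin(v) - cos(v)^2)^2)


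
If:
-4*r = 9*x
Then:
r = -9*x/4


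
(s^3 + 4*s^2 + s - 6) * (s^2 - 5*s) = s^5 - s^4 - 19*s^3 - 11*s^2 + 30*s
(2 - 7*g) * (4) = 8 - 28*g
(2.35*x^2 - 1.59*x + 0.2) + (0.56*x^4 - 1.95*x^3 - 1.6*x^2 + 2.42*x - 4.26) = 0.56*x^4 - 1.95*x^3 + 0.75*x^2 + 0.83*x - 4.06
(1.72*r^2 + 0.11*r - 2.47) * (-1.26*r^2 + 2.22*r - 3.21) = -2.1672*r^4 + 3.6798*r^3 - 2.1648*r^2 - 5.8365*r + 7.9287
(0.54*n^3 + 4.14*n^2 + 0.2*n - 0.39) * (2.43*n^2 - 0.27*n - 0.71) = 1.3122*n^5 + 9.9144*n^4 - 1.0152*n^3 - 3.9411*n^2 - 0.0367*n + 0.2769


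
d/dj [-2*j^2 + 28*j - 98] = 28 - 4*j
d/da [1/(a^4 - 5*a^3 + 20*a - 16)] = (-4*a^3 + 15*a^2 - 20)/(a^4 - 5*a^3 + 20*a - 16)^2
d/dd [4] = 0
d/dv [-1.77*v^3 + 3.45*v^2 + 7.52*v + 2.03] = -5.31*v^2 + 6.9*v + 7.52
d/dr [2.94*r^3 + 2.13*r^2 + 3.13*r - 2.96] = 8.82*r^2 + 4.26*r + 3.13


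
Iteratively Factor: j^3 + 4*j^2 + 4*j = (j)*(j^2 + 4*j + 4) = j*(j + 2)*(j + 2)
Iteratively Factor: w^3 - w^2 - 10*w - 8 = (w + 1)*(w^2 - 2*w - 8) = (w - 4)*(w + 1)*(w + 2)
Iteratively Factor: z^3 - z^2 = (z)*(z^2 - z) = z^2*(z - 1)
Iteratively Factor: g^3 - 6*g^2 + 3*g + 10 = (g - 2)*(g^2 - 4*g - 5) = (g - 5)*(g - 2)*(g + 1)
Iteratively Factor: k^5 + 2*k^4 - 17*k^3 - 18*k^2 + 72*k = (k + 3)*(k^4 - k^3 - 14*k^2 + 24*k) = (k - 2)*(k + 3)*(k^3 + k^2 - 12*k) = (k - 3)*(k - 2)*(k + 3)*(k^2 + 4*k) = (k - 3)*(k - 2)*(k + 3)*(k + 4)*(k)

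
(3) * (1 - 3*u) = 3 - 9*u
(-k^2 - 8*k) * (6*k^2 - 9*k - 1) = -6*k^4 - 39*k^3 + 73*k^2 + 8*k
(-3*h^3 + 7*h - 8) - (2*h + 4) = -3*h^3 + 5*h - 12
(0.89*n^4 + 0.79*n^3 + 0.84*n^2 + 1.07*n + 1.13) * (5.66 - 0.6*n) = -0.534*n^5 + 4.5634*n^4 + 3.9674*n^3 + 4.1124*n^2 + 5.3782*n + 6.3958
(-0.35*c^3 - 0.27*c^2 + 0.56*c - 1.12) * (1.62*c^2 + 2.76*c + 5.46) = -0.567*c^5 - 1.4034*c^4 - 1.749*c^3 - 1.743*c^2 - 0.0335999999999999*c - 6.1152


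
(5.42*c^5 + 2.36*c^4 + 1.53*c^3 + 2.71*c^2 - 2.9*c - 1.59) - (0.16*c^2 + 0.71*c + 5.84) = 5.42*c^5 + 2.36*c^4 + 1.53*c^3 + 2.55*c^2 - 3.61*c - 7.43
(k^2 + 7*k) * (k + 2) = k^3 + 9*k^2 + 14*k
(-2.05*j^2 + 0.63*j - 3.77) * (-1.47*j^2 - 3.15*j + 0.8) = 3.0135*j^4 + 5.5314*j^3 + 1.9174*j^2 + 12.3795*j - 3.016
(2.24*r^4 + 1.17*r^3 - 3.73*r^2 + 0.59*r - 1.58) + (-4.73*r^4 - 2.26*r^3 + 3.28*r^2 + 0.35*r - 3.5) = -2.49*r^4 - 1.09*r^3 - 0.45*r^2 + 0.94*r - 5.08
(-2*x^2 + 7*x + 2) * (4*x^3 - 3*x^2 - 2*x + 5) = -8*x^5 + 34*x^4 - 9*x^3 - 30*x^2 + 31*x + 10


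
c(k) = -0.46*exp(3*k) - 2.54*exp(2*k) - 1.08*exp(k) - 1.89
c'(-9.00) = 0.00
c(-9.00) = -1.89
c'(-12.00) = 0.00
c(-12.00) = -1.89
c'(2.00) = -842.07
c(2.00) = -334.13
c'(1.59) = -290.18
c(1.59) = -122.51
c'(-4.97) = -0.01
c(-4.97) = -1.90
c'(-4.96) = -0.01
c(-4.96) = -1.90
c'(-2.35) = -0.15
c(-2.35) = -2.02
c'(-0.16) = -5.46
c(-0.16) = -4.94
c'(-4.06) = -0.02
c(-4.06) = -1.91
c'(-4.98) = -0.01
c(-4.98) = -1.90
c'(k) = -1.38*exp(3*k) - 5.08*exp(2*k) - 1.08*exp(k)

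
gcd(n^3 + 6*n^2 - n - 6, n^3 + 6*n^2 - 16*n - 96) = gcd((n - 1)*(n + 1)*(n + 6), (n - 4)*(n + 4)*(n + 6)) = n + 6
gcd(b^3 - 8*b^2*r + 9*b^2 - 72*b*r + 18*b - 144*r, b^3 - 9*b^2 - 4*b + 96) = b + 3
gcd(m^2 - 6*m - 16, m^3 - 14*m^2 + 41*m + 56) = m - 8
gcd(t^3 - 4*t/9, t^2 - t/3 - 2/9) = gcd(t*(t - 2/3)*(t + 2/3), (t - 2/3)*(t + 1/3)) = t - 2/3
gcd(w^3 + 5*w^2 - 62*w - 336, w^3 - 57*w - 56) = w^2 - w - 56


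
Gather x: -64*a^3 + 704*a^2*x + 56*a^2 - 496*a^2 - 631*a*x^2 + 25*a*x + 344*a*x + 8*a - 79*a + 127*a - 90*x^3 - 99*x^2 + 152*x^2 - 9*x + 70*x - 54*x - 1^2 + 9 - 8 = -64*a^3 - 440*a^2 + 56*a - 90*x^3 + x^2*(53 - 631*a) + x*(704*a^2 + 369*a + 7)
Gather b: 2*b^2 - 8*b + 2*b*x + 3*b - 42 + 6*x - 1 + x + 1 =2*b^2 + b*(2*x - 5) + 7*x - 42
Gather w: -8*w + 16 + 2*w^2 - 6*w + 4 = 2*w^2 - 14*w + 20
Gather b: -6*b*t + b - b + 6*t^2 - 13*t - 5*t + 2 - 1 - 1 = -6*b*t + 6*t^2 - 18*t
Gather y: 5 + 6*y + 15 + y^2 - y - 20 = y^2 + 5*y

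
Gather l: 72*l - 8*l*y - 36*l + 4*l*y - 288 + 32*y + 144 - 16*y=l*(36 - 4*y) + 16*y - 144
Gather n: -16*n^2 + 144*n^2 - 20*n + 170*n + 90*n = 128*n^2 + 240*n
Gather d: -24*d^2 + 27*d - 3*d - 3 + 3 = -24*d^2 + 24*d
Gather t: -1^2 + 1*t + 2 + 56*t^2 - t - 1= 56*t^2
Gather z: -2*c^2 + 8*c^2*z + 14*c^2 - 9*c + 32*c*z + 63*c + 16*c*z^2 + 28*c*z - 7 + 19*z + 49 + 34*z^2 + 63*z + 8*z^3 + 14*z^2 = 12*c^2 + 54*c + 8*z^3 + z^2*(16*c + 48) + z*(8*c^2 + 60*c + 82) + 42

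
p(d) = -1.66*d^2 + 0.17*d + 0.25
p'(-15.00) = 49.97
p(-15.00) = -375.80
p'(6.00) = -19.75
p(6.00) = -58.49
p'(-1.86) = 6.35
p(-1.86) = -5.81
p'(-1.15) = 3.99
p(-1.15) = -2.14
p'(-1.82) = 6.21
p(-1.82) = -5.56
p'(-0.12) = 0.57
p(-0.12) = 0.21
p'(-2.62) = 8.87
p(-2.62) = -11.59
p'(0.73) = -2.25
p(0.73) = -0.51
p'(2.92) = -9.52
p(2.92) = -13.41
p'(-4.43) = 14.88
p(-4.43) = -33.08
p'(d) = 0.17 - 3.32*d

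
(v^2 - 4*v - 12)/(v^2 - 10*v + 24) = (v + 2)/(v - 4)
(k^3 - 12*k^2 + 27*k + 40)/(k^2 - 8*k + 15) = (k^2 - 7*k - 8)/(k - 3)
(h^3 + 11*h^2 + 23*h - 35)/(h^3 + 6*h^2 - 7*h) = (h + 5)/h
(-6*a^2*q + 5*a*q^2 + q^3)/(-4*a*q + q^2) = (6*a^2 - 5*a*q - q^2)/(4*a - q)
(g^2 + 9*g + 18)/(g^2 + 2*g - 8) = (g^2 + 9*g + 18)/(g^2 + 2*g - 8)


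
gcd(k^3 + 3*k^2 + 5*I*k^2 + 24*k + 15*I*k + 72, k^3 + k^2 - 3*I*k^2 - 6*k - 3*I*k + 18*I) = k^2 + k*(3 - 3*I) - 9*I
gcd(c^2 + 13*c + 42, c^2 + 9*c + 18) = c + 6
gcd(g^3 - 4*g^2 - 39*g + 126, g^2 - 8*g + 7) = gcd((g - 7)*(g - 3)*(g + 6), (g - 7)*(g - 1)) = g - 7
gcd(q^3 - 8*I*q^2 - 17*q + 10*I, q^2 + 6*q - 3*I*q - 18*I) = 1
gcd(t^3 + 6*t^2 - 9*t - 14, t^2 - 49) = t + 7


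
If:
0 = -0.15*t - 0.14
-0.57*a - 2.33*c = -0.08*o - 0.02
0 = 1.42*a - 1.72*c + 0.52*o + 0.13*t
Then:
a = 0.0739348721535712 - 0.250408020517603*o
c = 0.0955933784098858*o - 0.00950338074143157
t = -0.93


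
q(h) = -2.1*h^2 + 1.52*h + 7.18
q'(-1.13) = 6.27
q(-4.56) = -43.42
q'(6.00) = -23.68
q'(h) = 1.52 - 4.2*h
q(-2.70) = -12.23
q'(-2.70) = 12.86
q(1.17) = 6.08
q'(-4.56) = 20.67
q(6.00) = -59.30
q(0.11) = 7.32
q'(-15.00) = 64.52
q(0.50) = 7.42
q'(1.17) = -3.39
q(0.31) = 7.45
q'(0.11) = 1.06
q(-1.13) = 2.78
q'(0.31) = 0.22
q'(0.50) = -0.58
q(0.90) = 6.85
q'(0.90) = -2.26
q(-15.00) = -488.12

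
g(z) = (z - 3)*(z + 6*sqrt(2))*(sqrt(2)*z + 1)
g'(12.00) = 790.60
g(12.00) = 3313.19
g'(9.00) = 470.77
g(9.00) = 1440.22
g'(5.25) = 178.38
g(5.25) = 260.36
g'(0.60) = -18.48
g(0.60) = -40.31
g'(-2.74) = -46.65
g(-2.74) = 94.81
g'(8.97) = 467.96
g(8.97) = 1426.14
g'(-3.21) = -43.02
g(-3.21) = 115.96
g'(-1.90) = -48.48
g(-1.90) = 54.44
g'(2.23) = 29.64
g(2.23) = -34.27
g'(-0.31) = -35.54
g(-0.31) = -15.20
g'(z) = sqrt(2)*(z - 3)*(z + 6*sqrt(2)) + (z - 3)*(sqrt(2)*z + 1) + (z + 6*sqrt(2))*(sqrt(2)*z + 1)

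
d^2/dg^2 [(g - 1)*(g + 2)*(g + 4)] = 6*g + 10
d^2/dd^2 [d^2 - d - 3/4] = 2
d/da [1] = 0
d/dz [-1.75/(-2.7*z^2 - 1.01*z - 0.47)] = (-9.45*z - 1.7675)/(2.7*z^2 + 1.01*z + 0.47)^2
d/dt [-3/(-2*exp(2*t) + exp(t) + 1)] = (3 - 12*exp(t))*exp(t)/(-2*exp(2*t) + exp(t) + 1)^2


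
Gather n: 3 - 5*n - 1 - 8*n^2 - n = -8*n^2 - 6*n + 2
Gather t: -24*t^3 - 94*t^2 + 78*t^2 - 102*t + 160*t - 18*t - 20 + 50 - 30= -24*t^3 - 16*t^2 + 40*t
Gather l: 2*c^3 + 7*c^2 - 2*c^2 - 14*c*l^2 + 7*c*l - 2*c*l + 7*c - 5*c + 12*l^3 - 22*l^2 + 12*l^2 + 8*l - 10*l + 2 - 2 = 2*c^3 + 5*c^2 + 2*c + 12*l^3 + l^2*(-14*c - 10) + l*(5*c - 2)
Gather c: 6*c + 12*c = 18*c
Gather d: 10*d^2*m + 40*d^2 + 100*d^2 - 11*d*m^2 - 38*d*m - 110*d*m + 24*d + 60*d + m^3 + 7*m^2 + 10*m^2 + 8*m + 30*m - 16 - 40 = d^2*(10*m + 140) + d*(-11*m^2 - 148*m + 84) + m^3 + 17*m^2 + 38*m - 56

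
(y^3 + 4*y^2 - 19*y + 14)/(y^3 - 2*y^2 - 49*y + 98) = (y - 1)/(y - 7)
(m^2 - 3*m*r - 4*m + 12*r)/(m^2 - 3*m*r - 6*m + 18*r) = (m - 4)/(m - 6)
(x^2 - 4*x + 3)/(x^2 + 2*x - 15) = (x - 1)/(x + 5)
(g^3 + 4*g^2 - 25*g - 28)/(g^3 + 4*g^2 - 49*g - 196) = (g^2 - 3*g - 4)/(g^2 - 3*g - 28)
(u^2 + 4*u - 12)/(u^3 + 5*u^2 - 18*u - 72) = (u - 2)/(u^2 - u - 12)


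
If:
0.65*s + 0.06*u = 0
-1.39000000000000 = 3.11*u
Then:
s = 0.04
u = -0.45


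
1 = 1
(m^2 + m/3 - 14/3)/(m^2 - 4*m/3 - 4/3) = (3*m + 7)/(3*m + 2)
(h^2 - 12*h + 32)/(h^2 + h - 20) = (h - 8)/(h + 5)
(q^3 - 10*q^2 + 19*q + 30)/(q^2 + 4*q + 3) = (q^2 - 11*q + 30)/(q + 3)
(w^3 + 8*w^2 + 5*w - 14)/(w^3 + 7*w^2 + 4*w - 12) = (w + 7)/(w + 6)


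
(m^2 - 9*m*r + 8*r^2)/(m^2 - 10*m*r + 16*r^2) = (-m + r)/(-m + 2*r)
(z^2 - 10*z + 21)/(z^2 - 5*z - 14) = (z - 3)/(z + 2)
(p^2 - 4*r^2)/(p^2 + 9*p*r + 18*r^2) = (p^2 - 4*r^2)/(p^2 + 9*p*r + 18*r^2)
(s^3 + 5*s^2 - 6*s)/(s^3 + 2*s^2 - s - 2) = s*(s + 6)/(s^2 + 3*s + 2)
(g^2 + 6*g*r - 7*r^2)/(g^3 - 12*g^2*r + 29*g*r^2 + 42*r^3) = (g^2 + 6*g*r - 7*r^2)/(g^3 - 12*g^2*r + 29*g*r^2 + 42*r^3)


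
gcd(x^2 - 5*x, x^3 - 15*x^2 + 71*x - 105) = x - 5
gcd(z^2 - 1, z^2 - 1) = z^2 - 1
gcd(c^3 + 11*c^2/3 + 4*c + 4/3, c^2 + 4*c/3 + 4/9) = c + 2/3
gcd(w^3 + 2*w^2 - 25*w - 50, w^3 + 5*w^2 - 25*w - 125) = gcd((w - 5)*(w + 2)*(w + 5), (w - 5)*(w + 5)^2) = w^2 - 25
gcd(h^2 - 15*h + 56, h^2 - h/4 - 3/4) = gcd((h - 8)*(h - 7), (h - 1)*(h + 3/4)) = 1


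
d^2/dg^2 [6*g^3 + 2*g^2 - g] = 36*g + 4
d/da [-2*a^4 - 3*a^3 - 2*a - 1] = -8*a^3 - 9*a^2 - 2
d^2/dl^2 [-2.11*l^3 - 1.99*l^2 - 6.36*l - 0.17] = -12.66*l - 3.98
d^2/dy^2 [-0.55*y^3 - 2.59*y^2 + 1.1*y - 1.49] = -3.3*y - 5.18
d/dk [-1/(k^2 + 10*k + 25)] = 2*(k + 5)/(k^2 + 10*k + 25)^2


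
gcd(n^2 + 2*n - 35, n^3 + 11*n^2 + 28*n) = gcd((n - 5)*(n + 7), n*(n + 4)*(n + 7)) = n + 7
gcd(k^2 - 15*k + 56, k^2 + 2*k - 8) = 1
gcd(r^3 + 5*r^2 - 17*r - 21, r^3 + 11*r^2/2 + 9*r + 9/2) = r + 1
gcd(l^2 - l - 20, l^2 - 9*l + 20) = l - 5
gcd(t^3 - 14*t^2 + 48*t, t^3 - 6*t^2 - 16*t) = t^2 - 8*t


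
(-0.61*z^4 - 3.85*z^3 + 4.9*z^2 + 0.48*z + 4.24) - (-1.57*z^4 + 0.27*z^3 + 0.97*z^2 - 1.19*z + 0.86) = 0.96*z^4 - 4.12*z^3 + 3.93*z^2 + 1.67*z + 3.38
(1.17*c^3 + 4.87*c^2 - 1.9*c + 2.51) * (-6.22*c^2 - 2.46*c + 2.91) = -7.2774*c^5 - 33.1696*c^4 + 3.2425*c^3 + 3.2335*c^2 - 11.7036*c + 7.3041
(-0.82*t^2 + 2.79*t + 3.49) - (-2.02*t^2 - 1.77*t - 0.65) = 1.2*t^2 + 4.56*t + 4.14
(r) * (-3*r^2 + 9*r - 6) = -3*r^3 + 9*r^2 - 6*r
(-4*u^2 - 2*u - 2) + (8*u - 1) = -4*u^2 + 6*u - 3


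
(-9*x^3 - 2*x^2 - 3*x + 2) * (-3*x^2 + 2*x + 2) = 27*x^5 - 12*x^4 - 13*x^3 - 16*x^2 - 2*x + 4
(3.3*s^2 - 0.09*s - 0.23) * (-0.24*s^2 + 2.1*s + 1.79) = -0.792*s^4 + 6.9516*s^3 + 5.7732*s^2 - 0.6441*s - 0.4117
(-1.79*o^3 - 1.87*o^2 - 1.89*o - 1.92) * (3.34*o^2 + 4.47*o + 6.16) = -5.9786*o^5 - 14.2471*o^4 - 25.6979*o^3 - 26.3803*o^2 - 20.2248*o - 11.8272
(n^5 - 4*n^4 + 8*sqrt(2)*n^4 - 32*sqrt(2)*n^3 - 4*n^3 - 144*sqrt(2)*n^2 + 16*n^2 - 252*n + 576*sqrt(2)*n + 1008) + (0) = n^5 - 4*n^4 + 8*sqrt(2)*n^4 - 32*sqrt(2)*n^3 - 4*n^3 - 144*sqrt(2)*n^2 + 16*n^2 - 252*n + 576*sqrt(2)*n + 1008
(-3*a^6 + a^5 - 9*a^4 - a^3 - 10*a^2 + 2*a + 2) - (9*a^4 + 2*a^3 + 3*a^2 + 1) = -3*a^6 + a^5 - 18*a^4 - 3*a^3 - 13*a^2 + 2*a + 1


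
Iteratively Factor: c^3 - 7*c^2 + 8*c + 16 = (c - 4)*(c^2 - 3*c - 4) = (c - 4)*(c + 1)*(c - 4)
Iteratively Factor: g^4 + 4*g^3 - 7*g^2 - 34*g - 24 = (g + 2)*(g^3 + 2*g^2 - 11*g - 12) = (g - 3)*(g + 2)*(g^2 + 5*g + 4) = (g - 3)*(g + 2)*(g + 4)*(g + 1)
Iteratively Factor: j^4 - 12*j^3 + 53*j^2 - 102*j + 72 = (j - 3)*(j^3 - 9*j^2 + 26*j - 24) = (j - 3)^2*(j^2 - 6*j + 8) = (j - 3)^2*(j - 2)*(j - 4)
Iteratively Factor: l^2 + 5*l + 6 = (l + 2)*(l + 3)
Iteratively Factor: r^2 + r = (r)*(r + 1)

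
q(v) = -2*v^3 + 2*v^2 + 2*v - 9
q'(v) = -6*v^2 + 4*v + 2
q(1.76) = -10.19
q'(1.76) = -9.55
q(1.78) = -10.38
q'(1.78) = -9.89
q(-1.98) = 10.41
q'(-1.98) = -29.44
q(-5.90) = 459.58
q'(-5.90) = -230.46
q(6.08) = -372.42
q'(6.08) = -195.48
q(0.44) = -7.90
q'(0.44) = 2.60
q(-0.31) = -9.37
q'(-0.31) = 0.18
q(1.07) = -7.02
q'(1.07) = -0.59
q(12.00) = -3153.00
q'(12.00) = -814.00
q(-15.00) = 7161.00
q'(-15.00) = -1408.00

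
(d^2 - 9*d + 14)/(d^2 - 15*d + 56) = (d - 2)/(d - 8)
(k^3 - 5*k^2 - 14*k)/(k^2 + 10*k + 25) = k*(k^2 - 5*k - 14)/(k^2 + 10*k + 25)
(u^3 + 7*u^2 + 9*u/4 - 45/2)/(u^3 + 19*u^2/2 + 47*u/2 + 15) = (u - 3/2)/(u + 1)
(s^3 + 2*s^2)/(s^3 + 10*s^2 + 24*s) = s*(s + 2)/(s^2 + 10*s + 24)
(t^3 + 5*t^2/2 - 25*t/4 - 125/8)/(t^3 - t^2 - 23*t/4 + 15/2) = (4*t^2 - 25)/(2*(2*t^2 - 7*t + 6))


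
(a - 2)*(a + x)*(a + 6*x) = a^3 + 7*a^2*x - 2*a^2 + 6*a*x^2 - 14*a*x - 12*x^2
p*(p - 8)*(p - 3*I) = p^3 - 8*p^2 - 3*I*p^2 + 24*I*p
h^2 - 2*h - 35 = (h - 7)*(h + 5)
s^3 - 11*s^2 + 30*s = s*(s - 6)*(s - 5)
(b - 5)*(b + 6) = b^2 + b - 30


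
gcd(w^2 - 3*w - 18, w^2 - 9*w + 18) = w - 6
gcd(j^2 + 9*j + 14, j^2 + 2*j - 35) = j + 7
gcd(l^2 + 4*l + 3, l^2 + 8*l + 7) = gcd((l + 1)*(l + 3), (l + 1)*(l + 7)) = l + 1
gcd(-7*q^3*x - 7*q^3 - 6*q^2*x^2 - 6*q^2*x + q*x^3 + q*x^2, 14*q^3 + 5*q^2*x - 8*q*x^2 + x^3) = -7*q^2 - 6*q*x + x^2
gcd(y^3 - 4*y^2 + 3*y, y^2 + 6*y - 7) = y - 1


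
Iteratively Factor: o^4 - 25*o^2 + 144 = (o - 3)*(o^3 + 3*o^2 - 16*o - 48) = (o - 3)*(o + 4)*(o^2 - o - 12) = (o - 4)*(o - 3)*(o + 4)*(o + 3)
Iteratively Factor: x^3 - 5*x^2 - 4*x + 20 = (x - 2)*(x^2 - 3*x - 10) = (x - 2)*(x + 2)*(x - 5)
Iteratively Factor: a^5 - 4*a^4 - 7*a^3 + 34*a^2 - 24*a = (a - 1)*(a^4 - 3*a^3 - 10*a^2 + 24*a) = (a - 2)*(a - 1)*(a^3 - a^2 - 12*a) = a*(a - 2)*(a - 1)*(a^2 - a - 12) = a*(a - 2)*(a - 1)*(a + 3)*(a - 4)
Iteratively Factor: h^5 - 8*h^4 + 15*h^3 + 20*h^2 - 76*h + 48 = (h - 4)*(h^4 - 4*h^3 - h^2 + 16*h - 12) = (h - 4)*(h - 1)*(h^3 - 3*h^2 - 4*h + 12) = (h - 4)*(h - 3)*(h - 1)*(h^2 - 4) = (h - 4)*(h - 3)*(h - 1)*(h + 2)*(h - 2)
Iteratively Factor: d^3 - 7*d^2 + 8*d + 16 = (d - 4)*(d^2 - 3*d - 4) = (d - 4)*(d + 1)*(d - 4)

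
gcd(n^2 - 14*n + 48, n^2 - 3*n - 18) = n - 6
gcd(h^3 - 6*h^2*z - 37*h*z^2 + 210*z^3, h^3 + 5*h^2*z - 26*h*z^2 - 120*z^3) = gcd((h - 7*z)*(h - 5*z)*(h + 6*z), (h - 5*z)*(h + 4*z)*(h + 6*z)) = -h^2 - h*z + 30*z^2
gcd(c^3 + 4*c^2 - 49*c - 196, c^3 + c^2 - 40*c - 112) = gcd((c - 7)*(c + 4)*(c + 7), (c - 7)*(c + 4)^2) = c^2 - 3*c - 28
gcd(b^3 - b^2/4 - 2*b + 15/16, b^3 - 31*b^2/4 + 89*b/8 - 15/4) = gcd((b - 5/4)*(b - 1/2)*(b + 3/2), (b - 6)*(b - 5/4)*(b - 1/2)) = b^2 - 7*b/4 + 5/8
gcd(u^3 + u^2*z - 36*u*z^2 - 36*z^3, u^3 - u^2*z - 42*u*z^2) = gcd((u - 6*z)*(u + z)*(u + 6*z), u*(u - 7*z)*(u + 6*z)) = u + 6*z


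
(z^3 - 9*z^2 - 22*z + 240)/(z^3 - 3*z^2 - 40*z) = (z - 6)/z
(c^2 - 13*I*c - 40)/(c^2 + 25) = (c - 8*I)/(c + 5*I)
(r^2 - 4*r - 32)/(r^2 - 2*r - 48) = (r + 4)/(r + 6)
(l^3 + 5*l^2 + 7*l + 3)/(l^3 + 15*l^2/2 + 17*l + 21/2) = 2*(l + 1)/(2*l + 7)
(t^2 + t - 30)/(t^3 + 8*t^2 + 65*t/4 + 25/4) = 4*(t^2 + t - 30)/(4*t^3 + 32*t^2 + 65*t + 25)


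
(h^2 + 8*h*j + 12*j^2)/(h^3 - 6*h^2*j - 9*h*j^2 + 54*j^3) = (h^2 + 8*h*j + 12*j^2)/(h^3 - 6*h^2*j - 9*h*j^2 + 54*j^3)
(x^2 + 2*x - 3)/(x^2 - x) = (x + 3)/x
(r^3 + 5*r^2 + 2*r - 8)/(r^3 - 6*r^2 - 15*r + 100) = (r^2 + r - 2)/(r^2 - 10*r + 25)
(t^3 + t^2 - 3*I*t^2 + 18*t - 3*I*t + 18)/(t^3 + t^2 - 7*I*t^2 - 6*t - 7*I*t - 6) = (t + 3*I)/(t - I)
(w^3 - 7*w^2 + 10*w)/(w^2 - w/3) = 3*(w^2 - 7*w + 10)/(3*w - 1)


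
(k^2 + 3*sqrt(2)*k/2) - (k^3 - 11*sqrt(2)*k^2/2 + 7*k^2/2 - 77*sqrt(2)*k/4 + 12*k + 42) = -k^3 - 5*k^2/2 + 11*sqrt(2)*k^2/2 - 12*k + 83*sqrt(2)*k/4 - 42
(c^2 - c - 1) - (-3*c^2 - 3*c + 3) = 4*c^2 + 2*c - 4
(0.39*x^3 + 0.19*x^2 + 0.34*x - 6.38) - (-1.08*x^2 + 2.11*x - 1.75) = 0.39*x^3 + 1.27*x^2 - 1.77*x - 4.63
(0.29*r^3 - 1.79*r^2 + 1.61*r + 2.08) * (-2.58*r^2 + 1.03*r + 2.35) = -0.7482*r^5 + 4.9169*r^4 - 5.316*r^3 - 7.9146*r^2 + 5.9259*r + 4.888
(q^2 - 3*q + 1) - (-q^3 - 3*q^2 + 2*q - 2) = q^3 + 4*q^2 - 5*q + 3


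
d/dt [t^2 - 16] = 2*t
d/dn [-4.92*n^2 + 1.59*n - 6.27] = 1.59 - 9.84*n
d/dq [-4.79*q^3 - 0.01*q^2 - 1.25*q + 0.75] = -14.37*q^2 - 0.02*q - 1.25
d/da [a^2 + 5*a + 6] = 2*a + 5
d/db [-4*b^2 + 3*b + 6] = 3 - 8*b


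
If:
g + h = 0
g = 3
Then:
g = 3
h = -3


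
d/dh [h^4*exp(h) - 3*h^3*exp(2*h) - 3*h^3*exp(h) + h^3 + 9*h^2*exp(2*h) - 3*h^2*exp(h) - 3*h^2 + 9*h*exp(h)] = h^4*exp(h) - 6*h^3*exp(2*h) + h^3*exp(h) + 9*h^2*exp(2*h) - 12*h^2*exp(h) + 3*h^2 + 18*h*exp(2*h) + 3*h*exp(h) - 6*h + 9*exp(h)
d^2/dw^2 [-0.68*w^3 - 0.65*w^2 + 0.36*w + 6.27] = -4.08*w - 1.3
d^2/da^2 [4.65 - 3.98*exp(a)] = -3.98*exp(a)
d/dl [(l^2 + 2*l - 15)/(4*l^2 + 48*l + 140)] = 5/(2*(l^2 + 14*l + 49))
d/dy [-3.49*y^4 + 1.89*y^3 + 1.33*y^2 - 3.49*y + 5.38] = -13.96*y^3 + 5.67*y^2 + 2.66*y - 3.49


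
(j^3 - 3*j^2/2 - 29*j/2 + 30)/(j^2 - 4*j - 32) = (2*j^2 - 11*j + 15)/(2*(j - 8))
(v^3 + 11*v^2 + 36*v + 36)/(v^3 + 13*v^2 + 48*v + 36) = (v^2 + 5*v + 6)/(v^2 + 7*v + 6)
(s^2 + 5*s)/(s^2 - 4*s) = (s + 5)/(s - 4)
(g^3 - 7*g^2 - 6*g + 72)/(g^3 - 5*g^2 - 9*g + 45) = (g^2 - 10*g + 24)/(g^2 - 8*g + 15)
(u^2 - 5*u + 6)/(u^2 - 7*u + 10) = (u - 3)/(u - 5)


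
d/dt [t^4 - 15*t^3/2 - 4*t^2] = t*(8*t^2 - 45*t - 16)/2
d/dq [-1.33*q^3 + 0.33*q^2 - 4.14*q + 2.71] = -3.99*q^2 + 0.66*q - 4.14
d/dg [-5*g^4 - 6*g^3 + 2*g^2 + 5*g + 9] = -20*g^3 - 18*g^2 + 4*g + 5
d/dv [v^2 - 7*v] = 2*v - 7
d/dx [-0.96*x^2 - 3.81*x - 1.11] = -1.92*x - 3.81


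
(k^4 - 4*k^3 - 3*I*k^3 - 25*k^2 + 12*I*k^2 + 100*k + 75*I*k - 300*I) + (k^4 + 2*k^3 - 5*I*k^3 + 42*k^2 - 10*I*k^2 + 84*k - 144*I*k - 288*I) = 2*k^4 - 2*k^3 - 8*I*k^3 + 17*k^2 + 2*I*k^2 + 184*k - 69*I*k - 588*I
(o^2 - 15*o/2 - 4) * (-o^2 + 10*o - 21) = -o^4 + 35*o^3/2 - 92*o^2 + 235*o/2 + 84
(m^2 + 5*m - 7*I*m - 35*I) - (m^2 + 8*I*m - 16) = 5*m - 15*I*m + 16 - 35*I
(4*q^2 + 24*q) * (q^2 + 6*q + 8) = 4*q^4 + 48*q^3 + 176*q^2 + 192*q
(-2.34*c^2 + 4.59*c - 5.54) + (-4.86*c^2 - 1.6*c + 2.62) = -7.2*c^2 + 2.99*c - 2.92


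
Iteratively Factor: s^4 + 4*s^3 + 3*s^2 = (s + 3)*(s^3 + s^2) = s*(s + 3)*(s^2 + s) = s*(s + 1)*(s + 3)*(s)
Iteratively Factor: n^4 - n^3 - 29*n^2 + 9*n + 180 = (n + 4)*(n^3 - 5*n^2 - 9*n + 45) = (n + 3)*(n + 4)*(n^2 - 8*n + 15) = (n - 5)*(n + 3)*(n + 4)*(n - 3)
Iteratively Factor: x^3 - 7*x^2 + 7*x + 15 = (x + 1)*(x^2 - 8*x + 15) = (x - 5)*(x + 1)*(x - 3)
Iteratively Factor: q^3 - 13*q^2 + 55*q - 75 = (q - 5)*(q^2 - 8*q + 15) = (q - 5)^2*(q - 3)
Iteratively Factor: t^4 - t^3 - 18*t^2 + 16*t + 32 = (t + 4)*(t^3 - 5*t^2 + 2*t + 8) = (t - 2)*(t + 4)*(t^2 - 3*t - 4) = (t - 4)*(t - 2)*(t + 4)*(t + 1)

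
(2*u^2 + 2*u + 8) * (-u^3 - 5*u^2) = -2*u^5 - 12*u^4 - 18*u^3 - 40*u^2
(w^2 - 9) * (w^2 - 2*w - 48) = w^4 - 2*w^3 - 57*w^2 + 18*w + 432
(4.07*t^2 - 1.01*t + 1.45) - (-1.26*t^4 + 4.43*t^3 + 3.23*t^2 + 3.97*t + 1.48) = 1.26*t^4 - 4.43*t^3 + 0.84*t^2 - 4.98*t - 0.03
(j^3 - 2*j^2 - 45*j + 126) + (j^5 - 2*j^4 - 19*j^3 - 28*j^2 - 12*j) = j^5 - 2*j^4 - 18*j^3 - 30*j^2 - 57*j + 126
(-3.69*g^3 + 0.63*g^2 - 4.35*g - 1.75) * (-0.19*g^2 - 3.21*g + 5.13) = 0.7011*g^5 + 11.7252*g^4 - 20.1255*g^3 + 17.5279*g^2 - 16.698*g - 8.9775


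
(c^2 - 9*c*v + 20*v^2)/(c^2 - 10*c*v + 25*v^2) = (-c + 4*v)/(-c + 5*v)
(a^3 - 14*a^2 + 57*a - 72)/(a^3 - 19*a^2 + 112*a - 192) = (a - 3)/(a - 8)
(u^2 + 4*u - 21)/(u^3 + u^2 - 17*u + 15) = (u + 7)/(u^2 + 4*u - 5)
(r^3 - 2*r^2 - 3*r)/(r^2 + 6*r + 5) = r*(r - 3)/(r + 5)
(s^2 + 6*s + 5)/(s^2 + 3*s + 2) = (s + 5)/(s + 2)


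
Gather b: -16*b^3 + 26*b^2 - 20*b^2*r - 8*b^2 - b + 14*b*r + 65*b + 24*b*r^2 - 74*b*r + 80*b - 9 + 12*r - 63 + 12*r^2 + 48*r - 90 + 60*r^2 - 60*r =-16*b^3 + b^2*(18 - 20*r) + b*(24*r^2 - 60*r + 144) + 72*r^2 - 162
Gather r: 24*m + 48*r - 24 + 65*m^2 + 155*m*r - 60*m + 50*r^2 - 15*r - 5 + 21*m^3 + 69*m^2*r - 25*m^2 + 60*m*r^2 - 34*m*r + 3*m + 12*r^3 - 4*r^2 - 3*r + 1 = 21*m^3 + 40*m^2 - 33*m + 12*r^3 + r^2*(60*m + 46) + r*(69*m^2 + 121*m + 30) - 28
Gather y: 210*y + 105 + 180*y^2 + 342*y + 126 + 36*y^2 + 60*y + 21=216*y^2 + 612*y + 252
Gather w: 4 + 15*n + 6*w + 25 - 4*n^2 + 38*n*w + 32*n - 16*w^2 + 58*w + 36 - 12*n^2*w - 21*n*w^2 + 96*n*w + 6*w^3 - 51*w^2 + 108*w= -4*n^2 + 47*n + 6*w^3 + w^2*(-21*n - 67) + w*(-12*n^2 + 134*n + 172) + 65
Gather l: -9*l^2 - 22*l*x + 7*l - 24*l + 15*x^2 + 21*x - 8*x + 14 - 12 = -9*l^2 + l*(-22*x - 17) + 15*x^2 + 13*x + 2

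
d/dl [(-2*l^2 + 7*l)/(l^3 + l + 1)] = (l*(2*l - 7)*(3*l^2 + 1) + (7 - 4*l)*(l^3 + l + 1))/(l^3 + l + 1)^2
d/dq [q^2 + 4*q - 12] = 2*q + 4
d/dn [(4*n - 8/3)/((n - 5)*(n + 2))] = 4*(-3*n^2 + 4*n - 36)/(3*(n^4 - 6*n^3 - 11*n^2 + 60*n + 100))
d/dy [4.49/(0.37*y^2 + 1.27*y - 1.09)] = (-3.3226*y - 5.7023)/(0.37*y^2 + 1.27*y - 1.09)^2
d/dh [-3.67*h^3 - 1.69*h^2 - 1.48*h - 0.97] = -11.01*h^2 - 3.38*h - 1.48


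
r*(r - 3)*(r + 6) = r^3 + 3*r^2 - 18*r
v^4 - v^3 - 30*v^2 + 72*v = v*(v - 4)*(v - 3)*(v + 6)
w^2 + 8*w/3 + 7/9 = (w + 1/3)*(w + 7/3)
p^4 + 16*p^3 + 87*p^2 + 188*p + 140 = (p + 2)^2*(p + 5)*(p + 7)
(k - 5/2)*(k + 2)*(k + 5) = k^3 + 9*k^2/2 - 15*k/2 - 25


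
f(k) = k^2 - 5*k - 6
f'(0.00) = -5.00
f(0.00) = -6.00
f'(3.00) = 1.00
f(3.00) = -12.00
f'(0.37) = -4.26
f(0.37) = -7.71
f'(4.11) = 3.22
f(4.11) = -9.66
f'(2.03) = -0.94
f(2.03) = -12.03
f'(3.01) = 1.02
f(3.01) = -11.99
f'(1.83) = -1.34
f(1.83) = -11.80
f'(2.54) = 0.08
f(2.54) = -12.25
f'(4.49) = 3.98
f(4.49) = -8.29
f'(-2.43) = -9.86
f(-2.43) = 12.05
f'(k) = 2*k - 5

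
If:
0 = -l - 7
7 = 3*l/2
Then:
No Solution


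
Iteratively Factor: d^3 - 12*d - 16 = (d + 2)*(d^2 - 2*d - 8) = (d + 2)^2*(d - 4)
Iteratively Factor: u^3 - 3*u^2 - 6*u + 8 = (u - 4)*(u^2 + u - 2) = (u - 4)*(u - 1)*(u + 2)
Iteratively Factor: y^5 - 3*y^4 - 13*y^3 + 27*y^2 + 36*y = (y - 3)*(y^4 - 13*y^2 - 12*y) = y*(y - 3)*(y^3 - 13*y - 12) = y*(y - 3)*(y + 3)*(y^2 - 3*y - 4) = y*(y - 3)*(y + 1)*(y + 3)*(y - 4)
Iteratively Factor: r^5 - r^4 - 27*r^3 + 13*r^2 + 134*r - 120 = (r - 5)*(r^4 + 4*r^3 - 7*r^2 - 22*r + 24) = (r - 5)*(r + 4)*(r^3 - 7*r + 6) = (r - 5)*(r - 2)*(r + 4)*(r^2 + 2*r - 3) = (r - 5)*(r - 2)*(r + 3)*(r + 4)*(r - 1)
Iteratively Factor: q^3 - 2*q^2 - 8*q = (q)*(q^2 - 2*q - 8) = q*(q + 2)*(q - 4)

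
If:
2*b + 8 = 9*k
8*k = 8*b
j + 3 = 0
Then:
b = 8/7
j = -3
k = 8/7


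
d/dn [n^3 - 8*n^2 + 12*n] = 3*n^2 - 16*n + 12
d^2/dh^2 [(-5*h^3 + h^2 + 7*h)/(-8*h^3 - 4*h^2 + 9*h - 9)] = 2*(-224*h^6 - 264*h^5 - 3048*h^4 + 77*h^3 + 1917*h^2 + 1971*h - 648)/(512*h^9 + 768*h^8 - 1344*h^7 + 64*h^6 + 3240*h^5 - 2484*h^4 - 729*h^3 + 3159*h^2 - 2187*h + 729)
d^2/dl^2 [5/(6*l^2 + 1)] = 60*(18*l^2 - 1)/(6*l^2 + 1)^3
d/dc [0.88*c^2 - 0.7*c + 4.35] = 1.76*c - 0.7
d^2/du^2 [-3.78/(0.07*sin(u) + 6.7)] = (0.018522*sin(u)^2 - 1.77282*sin(u) - 0.037044)/(0.07*sin(u) + 6.7)^3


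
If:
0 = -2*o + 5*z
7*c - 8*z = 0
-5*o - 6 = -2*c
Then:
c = -96/143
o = -210/143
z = -84/143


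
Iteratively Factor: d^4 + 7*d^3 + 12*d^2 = (d + 3)*(d^3 + 4*d^2) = d*(d + 3)*(d^2 + 4*d) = d^2*(d + 3)*(d + 4)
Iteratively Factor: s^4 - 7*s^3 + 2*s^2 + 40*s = (s + 2)*(s^3 - 9*s^2 + 20*s) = (s - 5)*(s + 2)*(s^2 - 4*s) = (s - 5)*(s - 4)*(s + 2)*(s)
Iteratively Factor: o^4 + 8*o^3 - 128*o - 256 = (o + 4)*(o^3 + 4*o^2 - 16*o - 64) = (o + 4)^2*(o^2 - 16) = (o + 4)^3*(o - 4)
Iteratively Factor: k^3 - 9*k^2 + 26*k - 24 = (k - 3)*(k^2 - 6*k + 8) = (k - 3)*(k - 2)*(k - 4)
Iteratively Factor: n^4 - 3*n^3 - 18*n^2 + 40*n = (n + 4)*(n^3 - 7*n^2 + 10*n) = n*(n + 4)*(n^2 - 7*n + 10) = n*(n - 2)*(n + 4)*(n - 5)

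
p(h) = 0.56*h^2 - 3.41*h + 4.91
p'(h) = 1.12*h - 3.41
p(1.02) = 2.01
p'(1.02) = -2.27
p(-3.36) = 22.69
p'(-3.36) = -7.17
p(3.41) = -0.21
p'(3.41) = 0.41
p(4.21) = 0.48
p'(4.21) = 1.31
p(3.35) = -0.23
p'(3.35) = 0.34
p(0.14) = 4.44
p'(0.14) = -3.25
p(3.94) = 0.17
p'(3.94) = 1.00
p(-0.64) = 7.32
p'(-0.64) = -4.13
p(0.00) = 4.91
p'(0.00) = -3.41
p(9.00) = 19.58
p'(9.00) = 6.67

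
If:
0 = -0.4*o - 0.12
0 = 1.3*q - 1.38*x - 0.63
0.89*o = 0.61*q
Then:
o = -0.30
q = -0.44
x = -0.87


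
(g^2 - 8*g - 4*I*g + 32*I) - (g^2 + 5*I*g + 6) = -8*g - 9*I*g - 6 + 32*I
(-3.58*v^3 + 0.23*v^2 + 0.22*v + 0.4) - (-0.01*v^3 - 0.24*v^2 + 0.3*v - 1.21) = -3.57*v^3 + 0.47*v^2 - 0.08*v + 1.61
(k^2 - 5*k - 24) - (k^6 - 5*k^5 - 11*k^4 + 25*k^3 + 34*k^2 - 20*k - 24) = -k^6 + 5*k^5 + 11*k^4 - 25*k^3 - 33*k^2 + 15*k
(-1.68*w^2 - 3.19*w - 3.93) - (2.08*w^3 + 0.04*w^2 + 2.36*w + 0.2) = -2.08*w^3 - 1.72*w^2 - 5.55*w - 4.13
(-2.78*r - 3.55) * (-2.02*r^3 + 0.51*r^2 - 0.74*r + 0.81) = 5.6156*r^4 + 5.7532*r^3 + 0.2467*r^2 + 0.3752*r - 2.8755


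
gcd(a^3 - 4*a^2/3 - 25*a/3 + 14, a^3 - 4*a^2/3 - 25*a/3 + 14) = a^3 - 4*a^2/3 - 25*a/3 + 14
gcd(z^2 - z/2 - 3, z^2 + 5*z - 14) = z - 2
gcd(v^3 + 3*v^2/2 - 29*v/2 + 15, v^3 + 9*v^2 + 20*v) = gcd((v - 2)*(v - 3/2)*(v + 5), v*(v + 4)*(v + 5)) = v + 5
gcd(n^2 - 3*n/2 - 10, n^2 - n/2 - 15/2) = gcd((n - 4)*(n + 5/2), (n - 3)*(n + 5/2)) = n + 5/2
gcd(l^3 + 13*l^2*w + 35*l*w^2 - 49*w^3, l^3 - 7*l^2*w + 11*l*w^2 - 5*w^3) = -l + w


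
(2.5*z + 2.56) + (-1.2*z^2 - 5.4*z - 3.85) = -1.2*z^2 - 2.9*z - 1.29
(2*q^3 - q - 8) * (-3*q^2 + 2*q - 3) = -6*q^5 + 4*q^4 - 3*q^3 + 22*q^2 - 13*q + 24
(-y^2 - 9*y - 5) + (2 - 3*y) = -y^2 - 12*y - 3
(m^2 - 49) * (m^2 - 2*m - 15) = m^4 - 2*m^3 - 64*m^2 + 98*m + 735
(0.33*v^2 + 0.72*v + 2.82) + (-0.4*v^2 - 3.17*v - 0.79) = -0.07*v^2 - 2.45*v + 2.03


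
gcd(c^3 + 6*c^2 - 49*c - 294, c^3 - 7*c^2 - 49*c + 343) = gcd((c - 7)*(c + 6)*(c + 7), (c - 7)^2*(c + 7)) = c^2 - 49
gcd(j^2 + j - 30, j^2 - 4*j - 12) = 1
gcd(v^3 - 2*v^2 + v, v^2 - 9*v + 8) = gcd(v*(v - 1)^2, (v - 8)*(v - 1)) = v - 1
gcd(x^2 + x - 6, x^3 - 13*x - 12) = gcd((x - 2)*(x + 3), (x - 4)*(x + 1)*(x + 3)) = x + 3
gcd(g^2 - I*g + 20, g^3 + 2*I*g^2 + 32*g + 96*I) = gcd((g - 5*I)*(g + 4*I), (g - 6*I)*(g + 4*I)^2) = g + 4*I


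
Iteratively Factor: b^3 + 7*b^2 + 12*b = (b + 4)*(b^2 + 3*b) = (b + 3)*(b + 4)*(b)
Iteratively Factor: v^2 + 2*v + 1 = (v + 1)*(v + 1)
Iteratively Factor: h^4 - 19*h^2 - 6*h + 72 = (h + 3)*(h^3 - 3*h^2 - 10*h + 24) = (h - 2)*(h + 3)*(h^2 - h - 12) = (h - 4)*(h - 2)*(h + 3)*(h + 3)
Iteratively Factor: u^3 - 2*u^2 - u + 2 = (u - 2)*(u^2 - 1) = (u - 2)*(u - 1)*(u + 1)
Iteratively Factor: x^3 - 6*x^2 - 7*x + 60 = (x - 4)*(x^2 - 2*x - 15) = (x - 4)*(x + 3)*(x - 5)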